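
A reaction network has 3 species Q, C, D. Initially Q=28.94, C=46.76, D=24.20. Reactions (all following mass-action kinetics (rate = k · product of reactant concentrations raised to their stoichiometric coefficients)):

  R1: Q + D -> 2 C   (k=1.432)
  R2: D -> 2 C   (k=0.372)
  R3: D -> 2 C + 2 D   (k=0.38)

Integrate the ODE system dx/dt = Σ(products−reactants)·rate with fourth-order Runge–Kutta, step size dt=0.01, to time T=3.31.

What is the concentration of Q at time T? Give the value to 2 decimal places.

Q at T = 4.73

RK4 with dt=0.01: 331 steps to T=3.31. Trajectory (selected grid times):
t=0.00: Q=28.94 C=46.76 D=24.20
t=0.37: Q=5.08 C=96.31 D=0.35
t=0.74: Q=4.76 C=97.02 D=0.03
t=1.10: Q=4.73 C=97.08 D=0.00
t=1.47: Q=4.73 C=97.08 D=0.00
t=1.84: Q=4.73 C=97.08 D=0.00
t=2.21: Q=4.73 C=97.08 D=0.00
t=2.57: Q=4.73 C=97.08 D=0.00
t=2.94: Q=4.73 C=97.08 D=0.00
t=3.31: Q=4.73 C=97.08 D=0.00
Read off Q at T=3.31: 4.73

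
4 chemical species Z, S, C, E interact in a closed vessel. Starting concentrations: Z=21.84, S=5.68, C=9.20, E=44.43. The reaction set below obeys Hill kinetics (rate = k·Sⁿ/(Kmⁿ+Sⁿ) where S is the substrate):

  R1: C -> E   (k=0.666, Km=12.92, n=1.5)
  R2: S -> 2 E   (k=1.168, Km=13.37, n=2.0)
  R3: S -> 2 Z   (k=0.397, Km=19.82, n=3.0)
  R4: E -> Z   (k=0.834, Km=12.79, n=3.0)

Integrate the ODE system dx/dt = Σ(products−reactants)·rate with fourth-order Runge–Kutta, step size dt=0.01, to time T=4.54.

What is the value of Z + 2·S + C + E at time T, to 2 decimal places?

Value at T = 86.83

Check how each reaction changes W = Z + 2·S + C + E (weight of products minus weight of reactants):
R1: C -> E: (1·1) − (1·1) = 1 − 1 = 0
R2: S -> 2 E: (1·2) − (2·1) = 2 − 2 = 0
R3: S -> 2 Z: (1·2) − (2·1) = 2 − 2 = 0
R4: E -> Z: (1·1) − (1·1) = 1 − 1 = 0
Every reaction leaves W unchanged, so W is conserved and no simulation is needed: W(T) = W(0) = 21.84 + 2·5.68 + 9.20 + 44.43 = 86.83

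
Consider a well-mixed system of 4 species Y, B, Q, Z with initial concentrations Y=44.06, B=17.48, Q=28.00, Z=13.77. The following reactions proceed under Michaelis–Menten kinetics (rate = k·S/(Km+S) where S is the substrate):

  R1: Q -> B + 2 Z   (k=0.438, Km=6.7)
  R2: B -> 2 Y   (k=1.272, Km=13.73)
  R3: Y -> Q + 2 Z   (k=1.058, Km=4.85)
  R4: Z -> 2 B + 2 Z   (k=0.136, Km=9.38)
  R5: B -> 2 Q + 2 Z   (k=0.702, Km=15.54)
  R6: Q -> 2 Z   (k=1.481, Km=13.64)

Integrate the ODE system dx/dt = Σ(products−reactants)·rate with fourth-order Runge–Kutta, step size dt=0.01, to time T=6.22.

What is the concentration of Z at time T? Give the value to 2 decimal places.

RK4 with dt=0.01: 622 steps to T=6.22. Trajectory (selected grid times):
t=0.00: Y=44.06 B=17.48 Q=28.00 Z=13.77
t=0.69: Y=44.38 B=17.10 Q=28.24 Z=17.52
t=1.38: Y=44.69 B=16.73 Q=28.46 Z=21.27
t=2.07: Y=44.99 B=16.38 Q=28.69 Z=25.03
t=2.76: Y=45.28 B=16.04 Q=28.90 Z=28.79
t=3.46: Y=45.57 B=15.71 Q=29.11 Z=32.61
t=4.15: Y=45.84 B=15.40 Q=29.32 Z=36.37
t=4.84: Y=46.10 B=15.09 Q=29.51 Z=40.13
t=5.53: Y=46.36 B=14.80 Q=29.70 Z=43.90
t=6.22: Y=46.60 B=14.51 Q=29.88 Z=47.66
Read off Z at T=6.22: 47.66

Z at T = 47.66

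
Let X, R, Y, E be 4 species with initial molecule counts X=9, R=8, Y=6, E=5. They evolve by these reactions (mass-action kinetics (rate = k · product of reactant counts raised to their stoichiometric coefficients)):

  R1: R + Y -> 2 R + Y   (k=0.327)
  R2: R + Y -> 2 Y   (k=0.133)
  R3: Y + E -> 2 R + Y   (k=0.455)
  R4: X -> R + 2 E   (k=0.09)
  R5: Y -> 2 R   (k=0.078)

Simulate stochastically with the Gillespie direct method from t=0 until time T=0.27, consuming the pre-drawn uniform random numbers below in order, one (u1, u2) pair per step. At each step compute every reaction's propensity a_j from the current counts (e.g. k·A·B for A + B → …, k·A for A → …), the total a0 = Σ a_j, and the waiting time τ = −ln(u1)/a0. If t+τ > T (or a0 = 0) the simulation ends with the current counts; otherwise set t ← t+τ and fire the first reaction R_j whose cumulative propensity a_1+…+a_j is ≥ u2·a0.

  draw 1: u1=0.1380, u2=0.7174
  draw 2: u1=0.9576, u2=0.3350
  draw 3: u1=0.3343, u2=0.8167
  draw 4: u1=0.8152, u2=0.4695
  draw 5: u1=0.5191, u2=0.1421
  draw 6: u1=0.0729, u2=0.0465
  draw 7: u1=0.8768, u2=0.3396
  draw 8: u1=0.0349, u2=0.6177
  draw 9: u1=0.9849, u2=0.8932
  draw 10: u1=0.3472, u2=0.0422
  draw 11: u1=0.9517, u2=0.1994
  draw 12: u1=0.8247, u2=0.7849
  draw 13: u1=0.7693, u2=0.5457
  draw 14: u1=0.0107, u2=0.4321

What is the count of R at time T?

R at T = 20

t=0.000: X=9 R=8 Y=6 E=5
Draw 1: a1=15.696, a2=6.384, a3=13.650, a4=0.810, a5=0.468, a0=37.008; τ=−ln(0.1380)/37.008=0.054 → t=0.054; u2·a0=0.7174·37.008=26.550; a1+a2=22.080 < 26.550 ≤ a1+…+a3=35.730 → R3 fires; X=9 R=10 Y=6 E=4
Draw 2: a1=19.620, a2=7.980, a3=10.920, a4=0.810, a5=0.468, a0=39.798; τ=−ln(0.9576)/39.798=0.001 → t=0.055; u2·a0=0.3350·39.798=13.332 ≤ a1=19.620 → R1 fires; X=9 R=11 Y=6 E=4
Draw 3: a1=21.582, a2=8.778, a3=10.920, a4=0.810, a5=0.468, a0=42.558; τ=−ln(0.3343)/42.558=0.026 → t=0.080; u2·a0=0.8167·42.558=34.757; a1+a2=30.360 < 34.757 ≤ a1+…+a3=41.280 → R3 fires; X=9 R=13 Y=6 E=3
Draw 4: a1=25.506, a2=10.374, a3=8.190, a4=0.810, a5=0.468, a0=45.348; τ=−ln(0.8152)/45.348=0.005 → t=0.085; u2·a0=0.4695·45.348=21.291 ≤ a1=25.506 → R1 fires; X=9 R=14 Y=6 E=3
Draw 5: a1=27.468, a2=11.172, a3=8.190, a4=0.810, a5=0.468, a0=48.108; τ=−ln(0.5191)/48.108=0.014 → t=0.098; u2·a0=0.1421·48.108=6.836 ≤ a1=27.468 → R1 fires; X=9 R=15 Y=6 E=3
Draw 6: a1=29.430, a2=11.970, a3=8.190, a4=0.810, a5=0.468, a0=50.868; τ=−ln(0.0729)/50.868=0.051 → t=0.150; u2·a0=0.0465·50.868=2.365 ≤ a1=29.430 → R1 fires; X=9 R=16 Y=6 E=3
Draw 7: a1=31.392, a2=12.768, a3=8.190, a4=0.810, a5=0.468, a0=53.628; τ=−ln(0.8768)/53.628=0.002 → t=0.152; u2·a0=0.3396·53.628=18.212 ≤ a1=31.392 → R1 fires; X=9 R=17 Y=6 E=3
Draw 8: a1=33.354, a2=13.566, a3=8.190, a4=0.810, a5=0.468, a0=56.388; τ=−ln(0.0349)/56.388=0.060 → t=0.212; u2·a0=0.6177·56.388=34.831; a1=33.354 < 34.831 ≤ a1+a2=46.920 → R2 fires; X=9 R=16 Y=7 E=3
Draw 9: a1=36.624, a2=14.896, a3=9.555, a4=0.810, a5=0.546, a0=62.431; τ=−ln(0.9849)/62.431=0.000 → t=0.212; u2·a0=0.8932·62.431=55.763; a1+a2=51.520 < 55.763 ≤ a1+…+a3=61.075 → R3 fires; X=9 R=18 Y=7 E=2
Draw 10: a1=41.202, a2=16.758, a3=6.370, a4=0.810, a5=0.546, a0=65.686; τ=−ln(0.3472)/65.686=0.016 → t=0.228; u2·a0=0.0422·65.686=2.772 ≤ a1=41.202 → R1 fires; X=9 R=19 Y=7 E=2
Draw 11: a1=43.491, a2=17.689, a3=6.370, a4=0.810, a5=0.546, a0=68.906; τ=−ln(0.9517)/68.906=0.001 → t=0.229; u2·a0=0.1994·68.906=13.740 ≤ a1=43.491 → R1 fires; X=9 R=20 Y=7 E=2
Draw 12: a1=45.780, a2=18.620, a3=6.370, a4=0.810, a5=0.546, a0=72.126; τ=−ln(0.8247)/72.126=0.003 → t=0.232; u2·a0=0.7849·72.126=56.612; a1=45.780 < 56.612 ≤ a1+a2=64.400 → R2 fires; X=9 R=19 Y=8 E=2
Draw 13: a1=49.704, a2=20.216, a3=7.280, a4=0.810, a5=0.624, a0=78.634; τ=−ln(0.7693)/78.634=0.003 → t=0.235; u2·a0=0.5457·78.634=42.911 ≤ a1=49.704 → R1 fires; X=9 R=20 Y=8 E=2
Draw 14: a1=52.320, a2=21.280, a3=7.280, a4=0.810, a5=0.624, a0=82.314; τ=−ln(0.0107)/82.314=0.055 → t=0.290 > T=0.27: stop.
Read off R at T=0.27: 20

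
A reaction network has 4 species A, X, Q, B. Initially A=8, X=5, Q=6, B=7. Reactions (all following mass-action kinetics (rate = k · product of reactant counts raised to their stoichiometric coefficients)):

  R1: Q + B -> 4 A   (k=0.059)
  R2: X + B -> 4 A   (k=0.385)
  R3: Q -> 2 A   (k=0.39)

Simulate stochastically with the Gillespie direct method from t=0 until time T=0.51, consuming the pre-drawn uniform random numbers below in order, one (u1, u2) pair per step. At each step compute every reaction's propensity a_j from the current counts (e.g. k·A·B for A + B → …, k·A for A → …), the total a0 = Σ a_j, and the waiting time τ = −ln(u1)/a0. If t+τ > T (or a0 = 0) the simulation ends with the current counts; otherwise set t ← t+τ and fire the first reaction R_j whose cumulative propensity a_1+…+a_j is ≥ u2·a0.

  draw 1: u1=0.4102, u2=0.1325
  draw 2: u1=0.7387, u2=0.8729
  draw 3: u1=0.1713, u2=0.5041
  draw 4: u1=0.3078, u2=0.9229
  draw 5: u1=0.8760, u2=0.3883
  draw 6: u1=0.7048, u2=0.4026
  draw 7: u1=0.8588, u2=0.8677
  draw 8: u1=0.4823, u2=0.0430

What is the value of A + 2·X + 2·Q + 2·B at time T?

Check how each reaction changes W = A + 2·X + 2·Q + 2·B (weight of products minus weight of reactants):
R1: Q + B -> 4 A: (1·4) − (2·1 + 2·1) = 4 − 4 = 0
R2: X + B -> 4 A: (1·4) − (2·1 + 2·1) = 4 − 4 = 0
R3: Q -> 2 A: (1·2) − (2·1) = 2 − 2 = 0
Every reaction leaves W unchanged, so W is conserved and no simulation is needed: W(T) = W(0) = 8 + 2·5 + 2·6 + 2·7 = 44

Value at T = 44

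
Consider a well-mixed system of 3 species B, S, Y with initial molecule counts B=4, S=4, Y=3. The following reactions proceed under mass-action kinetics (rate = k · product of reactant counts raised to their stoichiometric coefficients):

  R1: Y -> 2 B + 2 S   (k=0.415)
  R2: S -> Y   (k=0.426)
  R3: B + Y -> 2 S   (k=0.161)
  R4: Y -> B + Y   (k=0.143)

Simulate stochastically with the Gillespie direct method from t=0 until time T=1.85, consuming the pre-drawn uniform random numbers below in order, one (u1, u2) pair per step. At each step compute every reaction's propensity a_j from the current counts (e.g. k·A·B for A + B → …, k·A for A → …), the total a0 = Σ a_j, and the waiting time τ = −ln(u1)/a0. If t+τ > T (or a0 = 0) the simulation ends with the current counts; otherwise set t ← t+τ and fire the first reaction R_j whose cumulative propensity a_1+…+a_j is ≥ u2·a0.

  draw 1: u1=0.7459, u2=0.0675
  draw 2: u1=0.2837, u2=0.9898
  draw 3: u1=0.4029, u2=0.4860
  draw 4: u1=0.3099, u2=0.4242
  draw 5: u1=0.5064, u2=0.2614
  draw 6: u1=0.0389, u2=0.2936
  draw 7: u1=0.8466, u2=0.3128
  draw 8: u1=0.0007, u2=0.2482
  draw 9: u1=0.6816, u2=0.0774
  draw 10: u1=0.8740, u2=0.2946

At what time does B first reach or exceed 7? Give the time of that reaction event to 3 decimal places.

Threshold first reached at t = 0.280

t=0.000: B=4 S=4 Y=3
Draw 1: a1=1.245, a2=1.704, a3=1.932, a4=0.429, a0=5.310; τ=−ln(0.7459)/5.310=0.055 → t=0.055; u2·a0=0.0675·5.310=0.358 ≤ a1=1.245 → R1 fires; B=6 S=6 Y=2
Draw 2: a1=0.830, a2=2.556, a3=1.932, a4=0.286, a0=5.604; τ=−ln(0.2837)/5.604=0.225 → t=0.280; u2·a0=0.9898·5.604=5.547; a1+…+a3=5.318 < 5.547 ≤ a1+…+a4=5.604 → R4 fires; B=7 S=6 Y=2
Draw 3: a1=0.830, a2=2.556, a3=2.254, a4=0.286, a0=5.926; τ=−ln(0.4029)/5.926=0.153 → t=0.433; u2·a0=0.4860·5.926=2.880; a1=0.830 < 2.880 ≤ a1+a2=3.386 → R2 fires; B=7 S=5 Y=3
Draw 4: a1=1.245, a2=2.130, a3=3.381, a4=0.429, a0=7.185; τ=−ln(0.3099)/7.185=0.163 → t=0.596; u2·a0=0.4242·7.185=3.048; a1=1.245 < 3.048 ≤ a1+a2=3.375 → R2 fires; B=7 S=4 Y=4
Draw 5: a1=1.660, a2=1.704, a3=4.508, a4=0.572, a0=8.444; τ=−ln(0.5064)/8.444=0.081 → t=0.677; u2·a0=0.2614·8.444=2.207; a1=1.660 < 2.207 ≤ a1+a2=3.364 → R2 fires; B=7 S=3 Y=5
Draw 6: a1=2.075, a2=1.278, a3=5.635, a4=0.715, a0=9.703; τ=−ln(0.0389)/9.703=0.335 → t=1.012; u2·a0=0.2936·9.703=2.849; a1=2.075 < 2.849 ≤ a1+a2=3.353 → R2 fires; B=7 S=2 Y=6
Draw 7: a1=2.490, a2=0.852, a3=6.762, a4=0.858, a0=10.962; τ=−ln(0.8466)/10.962=0.015 → t=1.027; u2·a0=0.3128·10.962=3.429; a1+a2=3.342 < 3.429 ≤ a1+…+a3=10.104 → R3 fires; B=6 S=4 Y=5
Draw 8: a1=2.075, a2=1.704, a3=4.830, a4=0.715, a0=9.324; τ=−ln(0.0007)/9.324=0.779 → t=1.806; u2·a0=0.2482·9.324=2.314; a1=2.075 < 2.314 ≤ a1+a2=3.779 → R2 fires; B=6 S=3 Y=6
Draw 9: a1=2.490, a2=1.278, a3=5.796, a4=0.858, a0=10.422; τ=−ln(0.6816)/10.422=0.037 → t=1.843; u2·a0=0.0774·10.422=0.807 ≤ a1=2.490 → R1 fires; B=8 S=5 Y=5
Draw 10: a1=2.075, a2=2.130, a3=6.440, a4=0.715, a0=11.360; τ=−ln(0.8740)/11.360=0.012 → t=1.855 > T=1.85: stop.
B first becomes ≥ 7 when it reaches 7 at the event at t=0.280.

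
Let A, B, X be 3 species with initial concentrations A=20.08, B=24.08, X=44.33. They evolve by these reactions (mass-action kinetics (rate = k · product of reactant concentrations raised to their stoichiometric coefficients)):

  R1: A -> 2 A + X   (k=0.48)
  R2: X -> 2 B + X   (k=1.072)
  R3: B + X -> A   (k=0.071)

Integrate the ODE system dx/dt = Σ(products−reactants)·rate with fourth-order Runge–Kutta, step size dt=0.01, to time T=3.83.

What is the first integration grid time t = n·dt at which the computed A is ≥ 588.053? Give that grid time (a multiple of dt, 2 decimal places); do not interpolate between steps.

RK4 with dt=0.01: 383 steps to T=3.83. Trajectory (selected grid times):
t=0.00: A=20.08 B=24.08 X=44.33
t=0.43: A=54.65 B=27.98 X=25.33
t=0.85: A=87.88 B=29.06 X=20.71
t=1.28: A=129.54 B=29.61 X=23.54
t=1.70: A=184.84 B=29.93 X=31.01
t=2.13: A=264.38 B=30.11 X=43.23
t=2.55: A=374.39 B=30.18 X=60.72
t=2.98: A=534.30 B=30.20 X=86.42
t=3.09: A=585.16 B=30.20 X=94.62
t=3.10: A=590.02 B=30.20 X=95.41
t=3.40: A=756.07 B=30.20 X=122.21
t=3.83: A=1078.72 B=30.20 X=174.32
A(3.09)=585.164 < 588.053 but A(3.10)=590.022 ≥ 588.053, so the first grid time is t=3.10.

Threshold first reached at t = 3.10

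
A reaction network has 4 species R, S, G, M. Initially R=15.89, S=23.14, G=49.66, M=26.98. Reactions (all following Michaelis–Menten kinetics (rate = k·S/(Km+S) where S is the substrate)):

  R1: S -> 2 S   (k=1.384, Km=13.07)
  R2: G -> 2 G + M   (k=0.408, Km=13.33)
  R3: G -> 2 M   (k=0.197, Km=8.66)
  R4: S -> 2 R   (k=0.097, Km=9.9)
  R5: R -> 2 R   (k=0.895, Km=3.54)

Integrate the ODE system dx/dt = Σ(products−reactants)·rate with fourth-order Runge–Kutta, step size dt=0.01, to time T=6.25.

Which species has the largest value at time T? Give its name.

Dominant species at T: G

RK4 with dt=0.01: 625 steps to T=6.25. Trajectory (selected grid times):
t=0.00: R=15.89 S=23.14 G=49.66 M=26.98
t=0.69: R=16.49 S=23.71 G=49.77 M=27.43
t=1.39: R=17.10 S=24.28 G=49.87 M=27.89
t=2.08: R=17.71 S=24.86 G=49.98 M=28.35
t=2.78: R=18.33 S=25.45 G=50.09 M=28.81
t=3.47: R=18.95 S=26.03 G=50.19 M=29.26
t=4.17: R=19.58 S=26.63 G=50.30 M=29.72
t=4.86: R=20.20 S=27.23 G=50.41 M=30.18
t=5.56: R=20.83 S=27.83 G=50.52 M=30.64
t=6.25: R=21.46 S=28.44 G=50.62 M=31.09
At T=6.25: R=21.46 S=28.44 G=50.62 M=31.09; the largest is G.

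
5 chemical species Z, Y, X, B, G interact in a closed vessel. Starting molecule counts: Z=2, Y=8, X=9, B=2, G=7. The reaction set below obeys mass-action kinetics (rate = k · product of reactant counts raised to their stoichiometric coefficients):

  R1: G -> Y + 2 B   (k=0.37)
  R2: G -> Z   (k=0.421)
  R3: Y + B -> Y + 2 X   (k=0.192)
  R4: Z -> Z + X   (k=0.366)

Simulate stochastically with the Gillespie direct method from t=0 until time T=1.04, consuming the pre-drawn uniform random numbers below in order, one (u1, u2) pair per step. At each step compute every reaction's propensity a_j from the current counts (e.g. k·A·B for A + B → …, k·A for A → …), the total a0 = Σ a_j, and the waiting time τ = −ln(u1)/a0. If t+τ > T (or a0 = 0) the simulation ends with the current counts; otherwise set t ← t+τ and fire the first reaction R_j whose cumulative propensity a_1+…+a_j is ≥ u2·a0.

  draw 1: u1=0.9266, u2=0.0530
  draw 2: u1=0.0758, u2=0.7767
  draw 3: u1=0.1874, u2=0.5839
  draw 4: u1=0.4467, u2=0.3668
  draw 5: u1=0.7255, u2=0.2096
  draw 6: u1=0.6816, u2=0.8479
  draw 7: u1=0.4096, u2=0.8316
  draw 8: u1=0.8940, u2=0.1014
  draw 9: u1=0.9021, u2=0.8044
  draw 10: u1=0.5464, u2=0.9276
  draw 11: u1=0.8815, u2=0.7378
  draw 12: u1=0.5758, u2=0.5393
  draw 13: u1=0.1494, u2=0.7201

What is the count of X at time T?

X at T = 24

t=0.000: Z=2 Y=8 X=9 B=2 G=7
Draw 1: a1=2.590, a2=2.947, a3=3.072, a4=0.732, a0=9.341; τ=−ln(0.9266)/9.341=0.008 → t=0.008; u2·a0=0.0530·9.341=0.495 ≤ a1=2.590 → R1 fires; Z=2 Y=9 X=9 B=4 G=6
Draw 2: a1=2.220, a2=2.526, a3=6.912, a4=0.732, a0=12.390; τ=−ln(0.0758)/12.390=0.208 → t=0.216; u2·a0=0.7767·12.390=9.623; a1+a2=4.746 < 9.623 ≤ a1+…+a3=11.658 → R3 fires; Z=2 Y=9 X=11 B=3 G=6
Draw 3: a1=2.220, a2=2.526, a3=5.184, a4=0.732, a0=10.662; τ=−ln(0.1874)/10.662=0.157 → t=0.373; u2·a0=0.5839·10.662=6.226; a1+a2=4.746 < 6.226 ≤ a1+…+a3=9.930 → R3 fires; Z=2 Y=9 X=13 B=2 G=6
Draw 4: a1=2.220, a2=2.526, a3=3.456, a4=0.732, a0=8.934; τ=−ln(0.4467)/8.934=0.090 → t=0.464; u2·a0=0.3668·8.934=3.277; a1=2.220 < 3.277 ≤ a1+a2=4.746 → R2 fires; Z=3 Y=9 X=13 B=2 G=5
Draw 5: a1=1.850, a2=2.105, a3=3.456, a4=1.098, a0=8.509; τ=−ln(0.7255)/8.509=0.038 → t=0.501; u2·a0=0.2096·8.509=1.783 ≤ a1=1.850 → R1 fires; Z=3 Y=10 X=13 B=4 G=4
Draw 6: a1=1.480, a2=1.684, a3=7.680, a4=1.098, a0=11.942; τ=−ln(0.6816)/11.942=0.032 → t=0.533; u2·a0=0.8479·11.942=10.126; a1+a2=3.164 < 10.126 ≤ a1+…+a3=10.844 → R3 fires; Z=3 Y=10 X=15 B=3 G=4
Draw 7: a1=1.480, a2=1.684, a3=5.760, a4=1.098, a0=10.022; τ=−ln(0.4096)/10.022=0.089 → t=0.622; u2·a0=0.8316·10.022=8.334; a1+a2=3.164 < 8.334 ≤ a1+…+a3=8.924 → R3 fires; Z=3 Y=10 X=17 B=2 G=4
Draw 8: a1=1.480, a2=1.684, a3=3.840, a4=1.098, a0=8.102; τ=−ln(0.8940)/8.102=0.014 → t=0.636; u2·a0=0.1014·8.102=0.822 ≤ a1=1.480 → R1 fires; Z=3 Y=11 X=17 B=4 G=3
Draw 9: a1=1.110, a2=1.263, a3=8.448, a4=1.098, a0=11.919; τ=−ln(0.9021)/11.919=0.009 → t=0.645; u2·a0=0.8044·11.919=9.588; a1+a2=2.373 < 9.588 ≤ a1+…+a3=10.821 → R3 fires; Z=3 Y=11 X=19 B=3 G=3
Draw 10: a1=1.110, a2=1.263, a3=6.336, a4=1.098, a0=9.807; τ=−ln(0.5464)/9.807=0.062 → t=0.707; u2·a0=0.9276·9.807=9.097; a1+…+a3=8.709 < 9.097 ≤ a1+…+a4=9.807 → R4 fires; Z=3 Y=11 X=20 B=3 G=3
Draw 11: a1=1.110, a2=1.263, a3=6.336, a4=1.098, a0=9.807; τ=−ln(0.8815)/9.807=0.013 → t=0.719; u2·a0=0.7378·9.807=7.236; a1+a2=2.373 < 7.236 ≤ a1+…+a3=8.709 → R3 fires; Z=3 Y=11 X=22 B=2 G=3
Draw 12: a1=1.110, a2=1.263, a3=4.224, a4=1.098, a0=7.695; τ=−ln(0.5758)/7.695=0.072 → t=0.791; u2·a0=0.5393·7.695=4.150; a1+a2=2.373 < 4.150 ≤ a1+…+a3=6.597 → R3 fires; Z=3 Y=11 X=24 B=1 G=3
Draw 13: a1=1.110, a2=1.263, a3=2.112, a4=1.098, a0=5.583; τ=−ln(0.1494)/5.583=0.341 → t=1.132 > T=1.04: stop.
Read off X at T=1.04: 24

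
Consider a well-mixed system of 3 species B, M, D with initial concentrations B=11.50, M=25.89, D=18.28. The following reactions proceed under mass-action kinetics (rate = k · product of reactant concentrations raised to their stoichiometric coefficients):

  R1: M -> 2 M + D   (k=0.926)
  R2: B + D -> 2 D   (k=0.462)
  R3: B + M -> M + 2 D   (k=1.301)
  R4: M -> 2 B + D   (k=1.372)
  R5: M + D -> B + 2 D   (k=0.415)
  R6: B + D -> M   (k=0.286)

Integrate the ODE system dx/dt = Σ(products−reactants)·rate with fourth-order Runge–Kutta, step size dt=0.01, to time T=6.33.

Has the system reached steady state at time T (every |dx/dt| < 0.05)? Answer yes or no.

Steady state at T: yes

RK4 with dt=0.01: 633 steps to T=6.33. Trajectory (selected grid times):
t=0.00: B=11.50 M=25.89 D=18.28
t=0.70: B=0.00 M=0.00 D=103.98
t=1.41: B=0.00 M=0.00 D=103.98
t=2.11: B=0.00 M=0.00 D=103.98
t=2.81: B=0.00 M=0.00 D=103.98
t=3.52: B=0.00 M=0.00 D=103.98
t=4.22: B=0.00 M=0.00 D=103.98
t=4.92: B=0.00 M=0.00 D=103.98
t=5.63: B=0.00 M=0.00 D=103.98
t=6.33: B=0.00 M=0.00 D=103.98
Rates at T: R1=0.0000, R2=0.0000, R3=0.0000, R4=0.0000, R5=0.0000, R6=0.0000
dx/dt at T (Σ net stoichiometry × rate): B=-0.0000, M=-0.0000, D=+0.0000
Largest |dx/dt| is |+0.0000| (D) < 0.05 → steady.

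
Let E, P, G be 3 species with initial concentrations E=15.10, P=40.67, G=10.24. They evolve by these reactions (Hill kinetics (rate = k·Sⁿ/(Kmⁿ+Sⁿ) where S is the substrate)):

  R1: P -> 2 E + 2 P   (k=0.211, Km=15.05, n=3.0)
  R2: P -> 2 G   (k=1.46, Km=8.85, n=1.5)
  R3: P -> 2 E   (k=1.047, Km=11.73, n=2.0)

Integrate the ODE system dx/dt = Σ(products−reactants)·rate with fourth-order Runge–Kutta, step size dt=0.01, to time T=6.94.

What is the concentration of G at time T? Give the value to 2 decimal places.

G at T = 28.04

RK4 with dt=0.01: 694 steps to T=6.94. Trajectory (selected grid times):
t=0.00: E=15.10 P=40.67 G=10.24
t=0.77: E=16.89 P=39.06 G=12.28
t=1.54: E=18.67 P=37.47 G=14.30
t=2.31: E=20.44 P=35.88 G=16.31
t=3.08: E=22.19 P=34.31 G=18.30
t=3.86: E=23.95 P=32.73 G=20.31
t=4.63: E=25.66 P=31.19 G=22.27
t=5.40: E=27.36 P=29.66 G=24.22
t=6.17: E=29.02 P=28.15 G=26.14
t=6.94: E=30.67 P=26.66 G=28.04
Read off G at T=6.94: 28.04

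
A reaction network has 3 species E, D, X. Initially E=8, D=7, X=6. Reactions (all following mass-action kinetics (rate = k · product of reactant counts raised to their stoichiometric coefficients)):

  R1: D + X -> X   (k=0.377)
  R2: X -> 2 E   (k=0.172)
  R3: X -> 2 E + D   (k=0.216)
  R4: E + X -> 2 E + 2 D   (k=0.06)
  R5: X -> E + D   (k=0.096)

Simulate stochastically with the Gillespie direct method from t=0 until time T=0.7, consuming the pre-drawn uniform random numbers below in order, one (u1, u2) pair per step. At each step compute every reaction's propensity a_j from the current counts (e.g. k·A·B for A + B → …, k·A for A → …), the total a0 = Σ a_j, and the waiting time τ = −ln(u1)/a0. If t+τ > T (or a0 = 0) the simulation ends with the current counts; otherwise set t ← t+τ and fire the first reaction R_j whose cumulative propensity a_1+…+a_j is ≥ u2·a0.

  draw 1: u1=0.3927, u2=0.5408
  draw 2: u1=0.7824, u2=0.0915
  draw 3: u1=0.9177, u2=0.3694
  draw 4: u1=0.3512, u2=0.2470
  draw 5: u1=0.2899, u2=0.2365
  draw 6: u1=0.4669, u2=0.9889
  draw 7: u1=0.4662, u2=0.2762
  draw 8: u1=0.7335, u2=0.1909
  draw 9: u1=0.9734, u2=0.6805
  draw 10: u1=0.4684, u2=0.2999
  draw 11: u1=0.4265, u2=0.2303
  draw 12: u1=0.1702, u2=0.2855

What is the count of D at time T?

D at T = 1

t=0.000: E=8 D=7 X=6
Draw 1: a1=15.834, a2=1.032, a3=1.296, a4=2.880, a5=0.576, a0=21.618; τ=−ln(0.3927)/21.618=0.043 → t=0.043; u2·a0=0.5408·21.618=11.691 ≤ a1=15.834 → R1 fires; E=8 D=6 X=6
Draw 2: a1=13.572, a2=1.032, a3=1.296, a4=2.880, a5=0.576, a0=19.356; τ=−ln(0.7824)/19.356=0.013 → t=0.056; u2·a0=0.0915·19.356=1.771 ≤ a1=13.572 → R1 fires; E=8 D=5 X=6
Draw 3: a1=11.310, a2=1.032, a3=1.296, a4=2.880, a5=0.576, a0=17.094; τ=−ln(0.9177)/17.094=0.005 → t=0.061; u2·a0=0.3694·17.094=6.315 ≤ a1=11.310 → R1 fires; E=8 D=4 X=6
Draw 4: a1=9.048, a2=1.032, a3=1.296, a4=2.880, a5=0.576, a0=14.832; τ=−ln(0.3512)/14.832=0.071 → t=0.131; u2·a0=0.2470·14.832=3.664 ≤ a1=9.048 → R1 fires; E=8 D=3 X=6
Draw 5: a1=6.786, a2=1.032, a3=1.296, a4=2.880, a5=0.576, a0=12.570; τ=−ln(0.2899)/12.570=0.099 → t=0.230; u2·a0=0.2365·12.570=2.973 ≤ a1=6.786 → R1 fires; E=8 D=2 X=6
Draw 6: a1=4.524, a2=1.032, a3=1.296, a4=2.880, a5=0.576, a0=10.308; τ=−ln(0.4669)/10.308=0.074 → t=0.304; u2·a0=0.9889·10.308=10.194; a1+…+a4=9.732 < 10.194 ≤ a1+…+a5=10.308 → R5 fires; E=9 D=3 X=5
Draw 7: a1=5.655, a2=0.860, a3=1.080, a4=2.700, a5=0.480, a0=10.775; τ=−ln(0.4662)/10.775=0.071 → t=0.375; u2·a0=0.2762·10.775=2.976 ≤ a1=5.655 → R1 fires; E=9 D=2 X=5
Draw 8: a1=3.770, a2=0.860, a3=1.080, a4=2.700, a5=0.480, a0=8.890; τ=−ln(0.7335)/8.890=0.035 → t=0.410; u2·a0=0.1909·8.890=1.697 ≤ a1=3.770 → R1 fires; E=9 D=1 X=5
Draw 9: a1=1.885, a2=0.860, a3=1.080, a4=2.700, a5=0.480, a0=7.005; τ=−ln(0.9734)/7.005=0.004 → t=0.413; u2·a0=0.6805·7.005=4.767; a1+…+a3=3.825 < 4.767 ≤ a1+…+a4=6.525 → R4 fires; E=10 D=3 X=4
Draw 10: a1=4.524, a2=0.688, a3=0.864, a4=2.400, a5=0.384, a0=8.860; τ=−ln(0.4684)/8.860=0.086 → t=0.499; u2·a0=0.2999·8.860=2.657 ≤ a1=4.524 → R1 fires; E=10 D=2 X=4
Draw 11: a1=3.016, a2=0.688, a3=0.864, a4=2.400, a5=0.384, a0=7.352; τ=−ln(0.4265)/7.352=0.116 → t=0.615; u2·a0=0.2303·7.352=1.693 ≤ a1=3.016 → R1 fires; E=10 D=1 X=4
Draw 12: a1=1.508, a2=0.688, a3=0.864, a4=2.400, a5=0.384, a0=5.844; τ=−ln(0.1702)/5.844=0.303 → t=0.918 > T=0.7: stop.
Read off D at T=0.7: 1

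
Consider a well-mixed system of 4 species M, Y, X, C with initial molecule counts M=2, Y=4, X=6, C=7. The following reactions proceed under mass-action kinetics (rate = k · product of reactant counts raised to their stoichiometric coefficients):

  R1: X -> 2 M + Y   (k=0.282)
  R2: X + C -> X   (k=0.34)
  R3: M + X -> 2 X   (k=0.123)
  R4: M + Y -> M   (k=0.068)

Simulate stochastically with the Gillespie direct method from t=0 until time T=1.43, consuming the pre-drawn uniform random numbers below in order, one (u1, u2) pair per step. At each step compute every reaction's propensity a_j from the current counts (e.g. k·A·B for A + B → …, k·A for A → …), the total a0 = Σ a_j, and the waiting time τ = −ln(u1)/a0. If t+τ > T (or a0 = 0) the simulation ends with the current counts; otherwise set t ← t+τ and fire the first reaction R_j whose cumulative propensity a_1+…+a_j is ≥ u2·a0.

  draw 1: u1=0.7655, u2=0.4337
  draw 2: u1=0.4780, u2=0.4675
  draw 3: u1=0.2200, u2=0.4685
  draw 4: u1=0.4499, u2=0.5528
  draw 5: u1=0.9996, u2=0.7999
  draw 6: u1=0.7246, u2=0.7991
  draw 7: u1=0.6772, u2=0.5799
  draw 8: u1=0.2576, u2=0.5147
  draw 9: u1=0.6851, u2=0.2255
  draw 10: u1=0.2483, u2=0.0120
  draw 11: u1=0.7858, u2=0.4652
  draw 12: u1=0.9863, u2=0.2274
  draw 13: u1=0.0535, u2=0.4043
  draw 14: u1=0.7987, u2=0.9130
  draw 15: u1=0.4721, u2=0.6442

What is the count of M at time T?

M at T = 5

t=0.000: M=2 Y=4 X=6 C=7
Draw 1: a1=1.692, a2=14.280, a3=1.476, a4=0.544, a0=17.992; τ=−ln(0.7655)/17.992=0.015 → t=0.015; u2·a0=0.4337·17.992=7.803; a1=1.692 < 7.803 ≤ a1+a2=15.972 → R2 fires; M=2 Y=4 X=6 C=6
Draw 2: a1=1.692, a2=12.240, a3=1.476, a4=0.544, a0=15.952; τ=−ln(0.4780)/15.952=0.046 → t=0.061; u2·a0=0.4675·15.952=7.458; a1=1.692 < 7.458 ≤ a1+a2=13.932 → R2 fires; M=2 Y=4 X=6 C=5
Draw 3: a1=1.692, a2=10.200, a3=1.476, a4=0.544, a0=13.912; τ=−ln(0.2200)/13.912=0.109 → t=0.170; u2·a0=0.4685·13.912=6.518; a1=1.692 < 6.518 ≤ a1+a2=11.892 → R2 fires; M=2 Y=4 X=6 C=4
Draw 4: a1=1.692, a2=8.160, a3=1.476, a4=0.544, a0=11.872; τ=−ln(0.4499)/11.872=0.067 → t=0.237; u2·a0=0.5528·11.872=6.563; a1=1.692 < 6.563 ≤ a1+a2=9.852 → R2 fires; M=2 Y=4 X=6 C=3
Draw 5: a1=1.692, a2=6.120, a3=1.476, a4=0.544, a0=9.832; τ=−ln(0.9996)/9.832=0.000 → t=0.237; u2·a0=0.7999·9.832=7.865; a1+a2=7.812 < 7.865 ≤ a1+…+a3=9.288 → R3 fires; M=1 Y=4 X=7 C=3
Draw 6: a1=1.974, a2=7.140, a3=0.861, a4=0.272, a0=10.247; τ=−ln(0.7246)/10.247=0.031 → t=0.269; u2·a0=0.7991·10.247=8.188; a1=1.974 < 8.188 ≤ a1+a2=9.114 → R2 fires; M=1 Y=4 X=7 C=2
Draw 7: a1=1.974, a2=4.760, a3=0.861, a4=0.272, a0=7.867; τ=−ln(0.6772)/7.867=0.050 → t=0.318; u2·a0=0.5799·7.867=4.562; a1=1.974 < 4.562 ≤ a1+a2=6.734 → R2 fires; M=1 Y=4 X=7 C=1
Draw 8: a1=1.974, a2=2.380, a3=0.861, a4=0.272, a0=5.487; τ=−ln(0.2576)/5.487=0.247 → t=0.565; u2·a0=0.5147·5.487=2.824; a1=1.974 < 2.824 ≤ a1+a2=4.354 → R2 fires; M=1 Y=4 X=7 C=0
Draw 9: a1=1.974, a2=0.000, a3=0.861, a4=0.272, a0=3.107; τ=−ln(0.6851)/3.107=0.122 → t=0.687; u2·a0=0.2255·3.107=0.701 ≤ a1=1.974 → R1 fires; M=3 Y=5 X=6 C=0
Draw 10: a1=1.692, a2=0.000, a3=2.214, a4=1.020, a0=4.926; τ=−ln(0.2483)/4.926=0.283 → t=0.970; u2·a0=0.0120·4.926=0.059 ≤ a1=1.692 → R1 fires; M=5 Y=6 X=5 C=0
Draw 11: a1=1.410, a2=0.000, a3=3.075, a4=2.040, a0=6.525; τ=−ln(0.7858)/6.525=0.037 → t=1.007; u2·a0=0.4652·6.525=3.035; a1+a2=1.410 < 3.035 ≤ a1+…+a3=4.485 → R3 fires; M=4 Y=6 X=6 C=0
Draw 12: a1=1.692, a2=0.000, a3=2.952, a4=1.632, a0=6.276; τ=−ln(0.9863)/6.276=0.002 → t=1.009; u2·a0=0.2274·6.276=1.427 ≤ a1=1.692 → R1 fires; M=6 Y=7 X=5 C=0
Draw 13: a1=1.410, a2=0.000, a3=3.690, a4=2.856, a0=7.956; τ=−ln(0.0535)/7.956=0.368 → t=1.377; u2·a0=0.4043·7.956=3.217; a1+a2=1.410 < 3.217 ≤ a1+…+a3=5.100 → R3 fires; M=5 Y=7 X=6 C=0
Draw 14: a1=1.692, a2=0.000, a3=3.690, a4=2.380, a0=7.762; τ=−ln(0.7987)/7.762=0.029 → t=1.406; u2·a0=0.9130·7.762=7.087; a1+…+a3=5.382 < 7.087 ≤ a1+…+a4=7.762 → R4 fires; M=5 Y=6 X=6 C=0
Draw 15: a1=1.692, a2=0.000, a3=3.690, a4=2.040, a0=7.422; τ=−ln(0.4721)/7.422=0.101 → t=1.507 > T=1.43: stop.
Read off M at T=1.43: 5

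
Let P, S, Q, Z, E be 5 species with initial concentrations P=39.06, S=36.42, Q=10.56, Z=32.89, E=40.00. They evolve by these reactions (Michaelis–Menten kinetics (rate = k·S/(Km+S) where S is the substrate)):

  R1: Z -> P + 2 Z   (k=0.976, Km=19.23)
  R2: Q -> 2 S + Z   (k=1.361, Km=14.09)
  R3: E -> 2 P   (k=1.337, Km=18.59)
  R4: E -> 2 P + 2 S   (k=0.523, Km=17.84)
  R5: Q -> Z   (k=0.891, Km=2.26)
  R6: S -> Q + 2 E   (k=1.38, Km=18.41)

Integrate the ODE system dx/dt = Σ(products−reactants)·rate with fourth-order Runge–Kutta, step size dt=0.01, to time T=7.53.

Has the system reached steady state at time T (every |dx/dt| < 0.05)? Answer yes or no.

RK4 with dt=0.01: 753 steps to T=7.53. Trajectory (selected grid times):
t=0.00: P=39.06 S=36.42 Q=10.56 Z=32.89 E=40.00
t=0.84: P=41.73 S=37.23 Q=10.23 Z=34.51 E=40.47
t=1.67: P=44.38 S=38.00 Q=9.93 Z=36.11 E=40.95
t=2.51: P=47.08 S=38.77 Q=9.63 Z=37.73 E=41.43
t=3.35: P=49.79 S=39.52 Q=9.36 Z=39.34 E=41.93
t=4.18: P=52.49 S=40.24 Q=9.10 Z=40.93 E=42.42
t=5.02: P=55.24 S=40.95 Q=8.85 Z=42.53 E=42.92
t=5.86: P=58.00 S=41.64 Q=8.62 Z=44.13 E=43.43
t=6.69: P=60.74 S=42.32 Q=8.41 Z=45.71 E=43.94
t=7.53: P=63.52 S=42.98 Q=8.21 Z=47.30 E=44.45
Rates at T: R1=0.6939, R2=0.5010, R3=0.9427, R4=0.3732, R5=0.6986, R6=0.9662
dx/dt at T (Σ net stoichiometry × rate): P=+3.3258, S=+0.7822, Q=-0.2335, Z=+1.8935, E=+0.6164
Largest |dx/dt| is |+3.3258| (P) ≥ 0.05 → not steady.

Steady state at T: no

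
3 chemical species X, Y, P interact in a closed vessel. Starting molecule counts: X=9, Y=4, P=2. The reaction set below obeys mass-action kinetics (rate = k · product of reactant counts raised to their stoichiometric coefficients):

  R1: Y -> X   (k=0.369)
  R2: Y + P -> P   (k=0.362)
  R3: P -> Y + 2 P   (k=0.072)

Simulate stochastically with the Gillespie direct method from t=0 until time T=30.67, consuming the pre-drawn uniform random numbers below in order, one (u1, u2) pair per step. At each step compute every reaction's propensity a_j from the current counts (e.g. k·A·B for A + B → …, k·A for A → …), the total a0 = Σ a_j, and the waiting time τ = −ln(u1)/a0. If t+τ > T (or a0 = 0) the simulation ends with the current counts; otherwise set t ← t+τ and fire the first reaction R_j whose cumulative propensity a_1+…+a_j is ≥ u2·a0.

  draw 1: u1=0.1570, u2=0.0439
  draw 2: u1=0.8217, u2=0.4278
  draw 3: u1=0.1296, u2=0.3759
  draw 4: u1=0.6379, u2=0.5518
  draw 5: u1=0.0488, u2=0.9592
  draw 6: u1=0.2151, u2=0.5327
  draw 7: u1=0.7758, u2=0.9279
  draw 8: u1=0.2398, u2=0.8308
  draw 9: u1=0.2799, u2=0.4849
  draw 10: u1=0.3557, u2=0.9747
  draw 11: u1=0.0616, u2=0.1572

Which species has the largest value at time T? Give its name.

t=0.000: X=9 Y=4 P=2
Draw 1: a1=1.476, a2=2.896, a3=0.144, a0=4.516; τ=−ln(0.1570)/4.516=0.410 → t=0.410; u2·a0=0.0439·4.516=0.198 ≤ a1=1.476 → R1 fires; X=10 Y=3 P=2
Draw 2: a1=1.107, a2=2.172, a3=0.144, a0=3.423; τ=−ln(0.8217)/3.423=0.057 → t=0.467; u2·a0=0.4278·3.423=1.464; a1=1.107 < 1.464 ≤ a1+a2=3.279 → R2 fires; X=10 Y=2 P=2
Draw 3: a1=0.738, a2=1.448, a3=0.144, a0=2.330; τ=−ln(0.1296)/2.330=0.877 → t=1.344; u2·a0=0.3759·2.330=0.876; a1=0.738 < 0.876 ≤ a1+a2=2.186 → R2 fires; X=10 Y=1 P=2
Draw 4: a1=0.369, a2=0.724, a3=0.144, a0=1.237; τ=−ln(0.6379)/1.237=0.363 → t=1.708; u2·a0=0.5518·1.237=0.683; a1=0.369 < 0.683 ≤ a1+a2=1.093 → R2 fires; X=10 Y=0 P=2
Draw 5: a1=0.000, a2=0.000, a3=0.144, a0=0.144; τ=−ln(0.0488)/0.144=20.972 → t=22.680; u2·a0=0.9592·0.144=0.138; a1+a2=0.000 < 0.138 ≤ a1+…+a3=0.144 → R3 fires; X=10 Y=1 P=3
Draw 6: a1=0.369, a2=1.086, a3=0.216, a0=1.671; τ=−ln(0.2151)/1.671=0.920 → t=23.600; u2·a0=0.5327·1.671=0.890; a1=0.369 < 0.890 ≤ a1+a2=1.455 → R2 fires; X=10 Y=0 P=3
Draw 7: a1=0.000, a2=0.000, a3=0.216, a0=0.216; τ=−ln(0.7758)/0.216=1.175 → t=24.775; u2·a0=0.9279·0.216=0.200; a1+a2=0.000 < 0.200 ≤ a1+…+a3=0.216 → R3 fires; X=10 Y=1 P=4
Draw 8: a1=0.369, a2=1.448, a3=0.288, a0=2.105; τ=−ln(0.2398)/2.105=0.678 → t=25.453; u2·a0=0.8308·2.105=1.749; a1=0.369 < 1.749 ≤ a1+a2=1.817 → R2 fires; X=10 Y=0 P=4
Draw 9: a1=0.000, a2=0.000, a3=0.288, a0=0.288; τ=−ln(0.2799)/0.288=4.421 → t=29.875; u2·a0=0.4849·0.288=0.140; a1+a2=0.000 < 0.140 ≤ a1+…+a3=0.288 → R3 fires; X=10 Y=1 P=5
Draw 10: a1=0.369, a2=1.810, a3=0.360, a0=2.539; τ=−ln(0.3557)/2.539=0.407 → t=30.282; u2·a0=0.9747·2.539=2.475; a1+a2=2.179 < 2.475 ≤ a1+…+a3=2.539 → R3 fires; X=10 Y=2 P=6
Draw 11: a1=0.738, a2=4.344, a3=0.432, a0=5.514; τ=−ln(0.0616)/5.514=0.505 → t=30.787 > T=30.67: stop.
At T=30.67: X=10 Y=2 P=6; the largest is X.

Dominant species at T: X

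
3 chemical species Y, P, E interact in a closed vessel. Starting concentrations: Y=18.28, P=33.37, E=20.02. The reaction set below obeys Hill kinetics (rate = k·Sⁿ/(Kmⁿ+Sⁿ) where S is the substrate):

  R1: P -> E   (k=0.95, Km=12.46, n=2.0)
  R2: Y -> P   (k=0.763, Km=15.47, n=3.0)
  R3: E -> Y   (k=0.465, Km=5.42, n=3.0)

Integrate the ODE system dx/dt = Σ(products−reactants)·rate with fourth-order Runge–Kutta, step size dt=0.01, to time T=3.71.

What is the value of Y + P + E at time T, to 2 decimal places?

Check how each reaction changes W = Y + P + E (weight of products minus weight of reactants):
R1: P -> E: (1·1) − (1·1) = 1 − 1 = 0
R2: Y -> P: (1·1) − (1·1) = 1 − 1 = 0
R3: E -> Y: (1·1) − (1·1) = 1 − 1 = 0
Every reaction leaves W unchanged, so W is conserved and no simulation is needed: W(T) = W(0) = 18.28 + 33.37 + 20.02 = 71.67

Value at T = 71.67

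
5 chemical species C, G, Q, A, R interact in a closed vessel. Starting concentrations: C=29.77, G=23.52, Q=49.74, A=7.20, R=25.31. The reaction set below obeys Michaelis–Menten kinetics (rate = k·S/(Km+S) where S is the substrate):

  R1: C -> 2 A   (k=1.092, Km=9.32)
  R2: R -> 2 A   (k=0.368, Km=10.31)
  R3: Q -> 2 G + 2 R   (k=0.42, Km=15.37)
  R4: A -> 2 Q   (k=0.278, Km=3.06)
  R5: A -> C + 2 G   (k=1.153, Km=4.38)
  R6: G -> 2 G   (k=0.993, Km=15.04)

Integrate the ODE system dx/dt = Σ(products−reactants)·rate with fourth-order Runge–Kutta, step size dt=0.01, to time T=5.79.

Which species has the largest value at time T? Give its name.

RK4 with dt=0.01: 579 steps to T=5.79. Trajectory (selected grid times):
t=0.00: C=29.77 G=23.52 Q=49.74 A=7.20 R=25.31
t=0.64: C=29.71 G=25.26 Q=49.79 A=8.00 R=25.55
t=1.29: C=29.66 G=27.07 Q=49.84 A=8.80 R=25.80
t=1.93: C=29.63 G=28.90 Q=49.91 A=9.57 R=26.04
t=2.57: C=29.61 G=30.75 Q=49.97 A=10.32 R=26.28
t=3.22: C=29.60 G=32.67 Q=50.04 A=11.07 R=26.53
t=3.86: C=29.60 G=34.59 Q=50.12 A=11.80 R=26.77
t=4.50: C=29.61 G=36.53 Q=50.20 A=12.52 R=27.01
t=5.15: C=29.63 G=38.53 Q=50.28 A=13.24 R=27.26
t=5.79: C=29.66 G=40.52 Q=50.37 A=13.94 R=27.50
At T=5.79: C=29.66 G=40.52 Q=50.37 A=13.94 R=27.50; the largest is Q.

Dominant species at T: Q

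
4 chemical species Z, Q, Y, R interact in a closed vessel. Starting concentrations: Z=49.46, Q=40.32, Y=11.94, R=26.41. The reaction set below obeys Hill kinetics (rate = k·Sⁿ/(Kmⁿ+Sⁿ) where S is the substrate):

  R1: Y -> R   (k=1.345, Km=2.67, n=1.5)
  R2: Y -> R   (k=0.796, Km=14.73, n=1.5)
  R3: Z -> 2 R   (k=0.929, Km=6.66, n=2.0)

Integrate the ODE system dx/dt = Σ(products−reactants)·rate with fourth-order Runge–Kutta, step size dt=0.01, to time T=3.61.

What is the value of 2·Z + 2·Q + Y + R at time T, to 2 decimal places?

Value at T = 217.91

Check how each reaction changes W = 2·Z + 2·Q + Y + R (weight of products minus weight of reactants):
R1: Y -> R: (1·1) − (1·1) = 1 − 1 = 0
R2: Y -> R: (1·1) − (1·1) = 1 − 1 = 0
R3: Z -> 2 R: (1·2) − (2·1) = 2 − 2 = 0
Every reaction leaves W unchanged, so W is conserved and no simulation is needed: W(T) = W(0) = 2·49.46 + 2·40.32 + 11.94 + 26.41 = 217.91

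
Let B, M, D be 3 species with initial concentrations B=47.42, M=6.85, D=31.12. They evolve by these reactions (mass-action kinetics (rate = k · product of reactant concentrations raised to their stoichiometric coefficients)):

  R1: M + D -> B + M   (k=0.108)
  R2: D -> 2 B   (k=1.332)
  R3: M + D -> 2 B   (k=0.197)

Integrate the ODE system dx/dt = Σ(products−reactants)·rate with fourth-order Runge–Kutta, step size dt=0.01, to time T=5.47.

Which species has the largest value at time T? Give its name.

RK4 with dt=0.01: 547 steps to T=5.47. Trajectory (selected grid times):
t=0.00: B=47.42 M=6.85 D=31.12
t=0.61: B=88.97 M=0.96 D=8.73
t=1.22: B=99.32 M=0.49 D=3.42
t=1.82: B=103.26 M=0.37 D=1.43
t=2.43: B=104.90 M=0.33 D=0.59
t=3.04: B=105.58 M=0.32 D=0.25
t=3.65: B=105.87 M=0.31 D=0.10
t=4.25: B=105.99 M=0.31 D=0.04
t=4.86: B=106.04 M=0.31 D=0.02
t=5.47: B=106.06 M=0.31 D=0.01
At T=5.47: B=106.06 M=0.31 D=0.01; the largest is B.

Dominant species at T: B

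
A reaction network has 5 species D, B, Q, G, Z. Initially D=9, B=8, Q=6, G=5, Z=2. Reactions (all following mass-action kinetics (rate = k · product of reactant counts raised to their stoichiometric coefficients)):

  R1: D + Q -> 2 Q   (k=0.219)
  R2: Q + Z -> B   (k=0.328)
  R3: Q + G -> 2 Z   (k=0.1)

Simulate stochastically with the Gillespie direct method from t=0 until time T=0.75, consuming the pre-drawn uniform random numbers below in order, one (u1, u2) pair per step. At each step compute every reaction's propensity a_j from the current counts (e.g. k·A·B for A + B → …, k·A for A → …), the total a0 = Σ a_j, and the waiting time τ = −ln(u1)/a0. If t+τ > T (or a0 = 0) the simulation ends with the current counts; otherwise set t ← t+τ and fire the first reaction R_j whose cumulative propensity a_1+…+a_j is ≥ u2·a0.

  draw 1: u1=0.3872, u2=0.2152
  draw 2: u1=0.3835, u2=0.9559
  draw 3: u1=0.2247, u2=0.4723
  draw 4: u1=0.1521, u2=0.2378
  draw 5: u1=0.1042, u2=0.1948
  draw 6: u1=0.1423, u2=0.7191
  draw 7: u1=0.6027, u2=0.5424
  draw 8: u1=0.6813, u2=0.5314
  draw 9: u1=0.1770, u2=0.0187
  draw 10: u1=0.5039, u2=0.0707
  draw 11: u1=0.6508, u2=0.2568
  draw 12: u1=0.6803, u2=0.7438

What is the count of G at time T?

G at T = 4

t=0.000: D=9 B=8 Q=6 G=5 Z=2
Draw 1: a1=11.826, a2=3.936, a3=3.000, a0=18.762; τ=−ln(0.3872)/18.762=0.051 → t=0.051; u2·a0=0.2152·18.762=4.038 ≤ a1=11.826 → R1 fires; D=8 B=8 Q=7 G=5 Z=2
Draw 2: a1=12.264, a2=4.592, a3=3.500, a0=20.356; τ=−ln(0.3835)/20.356=0.047 → t=0.098; u2·a0=0.9559·20.356=19.458; a1+a2=16.856 < 19.458 ≤ a1+…+a3=20.356 → R3 fires; D=8 B=8 Q=6 G=4 Z=4
Draw 3: a1=10.512, a2=7.872, a3=2.400, a0=20.784; τ=−ln(0.2247)/20.784=0.072 → t=0.169; u2·a0=0.4723·20.784=9.816 ≤ a1=10.512 → R1 fires; D=7 B=8 Q=7 G=4 Z=4
Draw 4: a1=10.731, a2=9.184, a3=2.800, a0=22.715; τ=−ln(0.1521)/22.715=0.083 → t=0.252; u2·a0=0.2378·22.715=5.402 ≤ a1=10.731 → R1 fires; D=6 B=8 Q=8 G=4 Z=4
Draw 5: a1=10.512, a2=10.496, a3=3.200, a0=24.208; τ=−ln(0.1042)/24.208=0.093 → t=0.346; u2·a0=0.1948·24.208=4.716 ≤ a1=10.512 → R1 fires; D=5 B=8 Q=9 G=4 Z=4
Draw 6: a1=9.855, a2=11.808, a3=3.600, a0=25.263; τ=−ln(0.1423)/25.263=0.077 → t=0.423; u2·a0=0.7191·25.263=18.167; a1=9.855 < 18.167 ≤ a1+a2=21.663 → R2 fires; D=5 B=9 Q=8 G=4 Z=3
Draw 7: a1=8.760, a2=7.872, a3=3.200, a0=19.832; τ=−ln(0.6027)/19.832=0.026 → t=0.449; u2·a0=0.5424·19.832=10.757; a1=8.760 < 10.757 ≤ a1+a2=16.632 → R2 fires; D=5 B=10 Q=7 G=4 Z=2
Draw 8: a1=7.665, a2=4.592, a3=2.800, a0=15.057; τ=−ln(0.6813)/15.057=0.025 → t=0.474; u2·a0=0.5314·15.057=8.001; a1=7.665 < 8.001 ≤ a1+a2=12.257 → R2 fires; D=5 B=11 Q=6 G=4 Z=1
Draw 9: a1=6.570, a2=1.968, a3=2.400, a0=10.938; τ=−ln(0.1770)/10.938=0.158 → t=0.632; u2·a0=0.0187·10.938=0.205 ≤ a1=6.570 → R1 fires; D=4 B=11 Q=7 G=4 Z=1
Draw 10: a1=6.132, a2=2.296, a3=2.800, a0=11.228; τ=−ln(0.5039)/11.228=0.061 → t=0.693; u2·a0=0.0707·11.228=0.794 ≤ a1=6.132 → R1 fires; D=3 B=11 Q=8 G=4 Z=1
Draw 11: a1=5.256, a2=2.624, a3=3.200, a0=11.080; τ=−ln(0.6508)/11.080=0.039 → t=0.732; u2·a0=0.2568·11.080=2.845 ≤ a1=5.256 → R1 fires; D=2 B=11 Q=9 G=4 Z=1
Draw 12: a1=3.942, a2=2.952, a3=3.600, a0=10.494; τ=−ln(0.6803)/10.494=0.037 → t=0.769 > T=0.75: stop.
Read off G at T=0.75: 4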